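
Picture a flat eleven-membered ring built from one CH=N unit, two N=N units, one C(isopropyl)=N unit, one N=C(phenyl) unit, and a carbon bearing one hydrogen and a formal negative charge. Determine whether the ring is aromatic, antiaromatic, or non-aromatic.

All ring atoms are sp² and supply a p orbital to the ring (every atom in a ring double bond is sp² and brings one electron to the p orbital; the doubly-bonded nitrogens are pyridine-type — their lone pairs lie in the ring plane, leaving one electron in the p orbital; the carbanion's lone pair occupies the p orbital); the conjugation is uninterrupted.
π-electron count: 5 × 2 = 10 from the double-bond units + 2 from the CH(-) atom = 12.
12 is a 4n count (n = 3), so the planar conjugated ring is antiaromatic.

Antiaromatic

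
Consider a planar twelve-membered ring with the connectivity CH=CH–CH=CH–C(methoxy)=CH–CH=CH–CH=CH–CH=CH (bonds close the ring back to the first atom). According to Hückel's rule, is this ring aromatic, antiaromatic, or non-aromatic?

Every ring atom contributes a p orbital perpendicular to the ring (every atom in a ring double bond is sp² and brings one electron to the p orbital), so the π system is cyclic and fully conjugated.
Tallying contributions gives 6 × 2 = 12 from the 6 double-bond units.
With 12 = 4·3 π electrons, Hückel's rule classifies the planar ring as antiaromatic.

Antiaromatic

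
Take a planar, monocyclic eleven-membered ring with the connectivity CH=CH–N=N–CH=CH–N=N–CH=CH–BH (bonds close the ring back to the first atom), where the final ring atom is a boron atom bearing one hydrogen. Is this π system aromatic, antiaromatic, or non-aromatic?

Aromatic

The p orbitals form a continuous loop: the double-bond atoms are sp², each contributing one p electron; each sp² =N– keeps its lone pair in-plane and puts one electron into the π system; the boron has an empty p orbital. The ring is fully conjugated.
Adding the contributions, 5 × 2 = 10 from the double-bond units + 0 from the BH atom = 10.
That gives a 4n+2 count (10, n = 2).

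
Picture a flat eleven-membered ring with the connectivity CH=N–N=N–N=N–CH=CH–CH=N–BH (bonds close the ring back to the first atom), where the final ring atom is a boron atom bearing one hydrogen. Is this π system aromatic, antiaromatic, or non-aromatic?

All ring atoms are sp² and supply a p orbital to the ring (every atom in a ring double bond is sp² and brings one electron to the p orbital; the doubly-bonded nitrogens are pyridine-type — their lone pairs lie in the ring plane, leaving one electron in the p orbital; the boron has an empty p orbital); the conjugation is uninterrupted.
Tallying contributions gives 5 × 2 = 10 from the double-bond units + 0 from the BH atom = 10.
That gives a 4n+2 count (10, n = 2).

Aromatic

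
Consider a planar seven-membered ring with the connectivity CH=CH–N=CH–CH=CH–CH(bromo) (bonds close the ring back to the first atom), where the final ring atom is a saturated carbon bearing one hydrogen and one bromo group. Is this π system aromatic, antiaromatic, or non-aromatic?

Because that saturated carbon is sp³ and has no p orbital in the ring π system at the CH(bromo) position, the π system cannot extend all the way around the ring.
Hückel's rule only applies to fully conjugated rings, so this one is simply non-aromatic.

Non-aromatic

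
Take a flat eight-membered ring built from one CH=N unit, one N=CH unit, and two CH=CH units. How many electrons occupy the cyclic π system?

The p orbitals form a continuous loop: the double-bond atoms are sp², each contributing one p electron; each sp² =N– keeps its lone pair in-plane and puts one electron into the π system. The ring is fully conjugated.
Counting π electrons: 4 × 2 = 8 from the 4 double-bond units.

8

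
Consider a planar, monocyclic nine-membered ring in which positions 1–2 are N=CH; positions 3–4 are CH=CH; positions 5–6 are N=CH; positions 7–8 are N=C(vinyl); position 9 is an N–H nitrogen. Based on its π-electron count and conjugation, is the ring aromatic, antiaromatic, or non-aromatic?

Aromatic

The p orbitals form a continuous loop: every atom in a ring double bond is sp² and brings one electron to the p orbital; each =N– nitrogen is pyridine-type (lone pair in the sp² plane, one electron in the p orbital); the pyrrole-type nitrogen donates its lone pair from the p orbital. The ring is fully conjugated.
Counting π electrons: 4 × 2 = 8 from the double-bond units + 2 from the NH atom = 10.
With 10 π electrons (n = 2), the Hückel 4n+2 condition holds.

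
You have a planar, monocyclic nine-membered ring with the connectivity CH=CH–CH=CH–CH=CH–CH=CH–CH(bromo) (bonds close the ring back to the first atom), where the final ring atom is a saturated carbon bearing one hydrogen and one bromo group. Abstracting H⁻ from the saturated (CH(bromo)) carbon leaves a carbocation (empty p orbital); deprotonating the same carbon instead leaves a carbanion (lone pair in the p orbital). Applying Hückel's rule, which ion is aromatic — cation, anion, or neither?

The anion

In either ion the ring is fully conjugated: every atom, including the new sp² carbon, supplies a p orbital.
Cation: 4 × 2 + 0 = 8 π electrons → 4(2), antiaromatic.
Anion: 4 × 2 + 2 = 10 π electrons → 4(2)+2, aromatic.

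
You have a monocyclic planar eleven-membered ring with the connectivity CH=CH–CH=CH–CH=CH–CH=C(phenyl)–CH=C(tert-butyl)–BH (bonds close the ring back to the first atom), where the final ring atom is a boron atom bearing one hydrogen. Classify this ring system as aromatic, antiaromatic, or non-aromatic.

All ring atoms are sp² and supply a p orbital to the ring (every atom in a ring double bond is sp² and brings one electron to the p orbital; the boron has an empty p orbital); the conjugation is uninterrupted.
Adding the contributions, 5 × 2 = 10 from the double-bond units + 0 from the BH atom = 10.
That gives a 4n+2 count (10, n = 2).

Aromatic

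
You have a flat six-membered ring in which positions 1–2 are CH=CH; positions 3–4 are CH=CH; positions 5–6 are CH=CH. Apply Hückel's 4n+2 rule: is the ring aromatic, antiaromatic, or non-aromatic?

Every ring atom contributes a p orbital perpendicular to the ring (each doubly-bonded ring atom is sp² with one p-orbital electron), so the π system is cyclic and fully conjugated.
Counting π electrons: 3 × 2 = 6 from the 3 double-bond units.
6 = 4(1) + 2, which satisfies Hückel's 4n+2 rule.
This is benzene.

Aromatic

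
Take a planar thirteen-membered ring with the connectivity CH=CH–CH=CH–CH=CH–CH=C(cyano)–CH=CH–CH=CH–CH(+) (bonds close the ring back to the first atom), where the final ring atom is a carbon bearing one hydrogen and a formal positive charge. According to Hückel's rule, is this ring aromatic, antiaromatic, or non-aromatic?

The p orbitals form a continuous loop: the double-bond atoms are sp², each contributing one p electron; the carbocation has an empty p orbital. The ring is fully conjugated.
Tallying contributions gives 6 × 2 = 12 from the double-bond units + 0 from the CH(+) atom = 12.
12 is a 4n count (n = 3), so the planar conjugated ring is antiaromatic.

Antiaromatic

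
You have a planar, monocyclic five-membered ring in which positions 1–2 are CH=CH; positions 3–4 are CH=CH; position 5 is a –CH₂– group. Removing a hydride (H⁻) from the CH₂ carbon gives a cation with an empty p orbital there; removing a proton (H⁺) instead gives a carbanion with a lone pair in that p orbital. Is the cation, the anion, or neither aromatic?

The anion

Both ions have a continuous loop of p orbitals — each ring atom is sp².
Cation: 2 × 2 + 0 = 4 π electrons → 4(1), antiaromatic.
Anion: 2 × 2 + 2 = 6 π electrons → 4(1)+2, aromatic.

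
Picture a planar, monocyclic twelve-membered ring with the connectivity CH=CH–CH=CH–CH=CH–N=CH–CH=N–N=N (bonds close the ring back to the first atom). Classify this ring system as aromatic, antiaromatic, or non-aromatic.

Antiaromatic

Check conjugation: the double-bond atoms are sp², each contributing one p electron; each =N– nitrogen is pyridine-type (lone pair in the sp² plane, one electron in the p orbital) — every position has a p orbital, so the cyclic π system is continuous.
π-electron count: 6 × 2 = 12 from the 6 double-bond units.
With 12 = 4·3 π electrons, Hückel's rule classifies the planar ring as antiaromatic.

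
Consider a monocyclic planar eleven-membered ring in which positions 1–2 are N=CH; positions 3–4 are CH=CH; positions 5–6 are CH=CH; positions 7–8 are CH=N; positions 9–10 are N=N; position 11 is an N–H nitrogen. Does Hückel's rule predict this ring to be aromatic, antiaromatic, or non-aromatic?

Antiaromatic

The p orbitals form a continuous loop: every atom in a ring double bond is sp² and brings one electron to the p orbital; each sp² =N– keeps its lone pair in-plane and puts one electron into the π system; the pyrrole-type nitrogen donates its lone pair from the p orbital. The ring is fully conjugated.
Tallying contributions gives 5 × 2 = 10 from the double-bond units + 2 from the NH atom = 12.
With 12 = 4·3 π electrons, Hückel's rule classifies the planar ring as antiaromatic.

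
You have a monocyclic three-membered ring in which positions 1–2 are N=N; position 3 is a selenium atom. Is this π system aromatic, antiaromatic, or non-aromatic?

The p orbitals form a continuous loop: every atom in a ring double bond is sp² and brings one electron to the p orbital; each =N– nitrogen is pyridine-type (lone pair in the sp² plane, one electron in the p orbital); the selenium donates one lone pair from its p orbital. The ring is fully conjugated.
Counting π electrons: 1 × 2 = 2 from the double-bond unit + 2 from the Se atom = 4.
A 4n π count (4, n = 1) in a planar conjugated ring means antiaromatic.

Antiaromatic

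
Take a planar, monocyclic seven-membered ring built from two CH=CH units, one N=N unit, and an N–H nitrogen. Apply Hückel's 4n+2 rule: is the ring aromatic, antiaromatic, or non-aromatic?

The p orbitals form a continuous loop: the double-bond atoms are sp², each contributing one p electron; the doubly-bonded nitrogens are pyridine-type — their lone pairs lie in the ring plane, leaving one electron in the p orbital; the pyrrole-type nitrogen donates its lone pair from the p orbital. The ring is fully conjugated.
Counting π electrons: 3 × 2 = 6 from the double-bond units + 2 from the NH atom = 8.
8 is a 4n count (n = 2), so the planar conjugated ring is antiaromatic.

Antiaromatic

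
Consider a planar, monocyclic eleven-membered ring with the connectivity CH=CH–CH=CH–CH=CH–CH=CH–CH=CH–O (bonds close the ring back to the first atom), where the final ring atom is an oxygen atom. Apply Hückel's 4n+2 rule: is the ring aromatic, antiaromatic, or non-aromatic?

All ring atoms are sp² and supply a p orbital to the ring (each doubly-bonded ring atom is sp² with one p-orbital electron; the oxygen donates one lone pair from its p orbital); the conjugation is uninterrupted.
Counting π electrons: 5 × 2 = 10 from the double-bond units + 2 from the O atom = 12.
A 4n π count (12, n = 3) in a planar conjugated ring means antiaromatic.

Antiaromatic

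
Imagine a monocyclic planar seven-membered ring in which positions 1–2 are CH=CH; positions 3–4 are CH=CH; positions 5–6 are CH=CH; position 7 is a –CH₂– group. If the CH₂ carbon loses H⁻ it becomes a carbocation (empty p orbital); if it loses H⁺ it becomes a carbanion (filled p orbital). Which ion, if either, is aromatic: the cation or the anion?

In either ion the ring is fully conjugated: every atom, including the new sp² carbon, supplies a p orbital.
Cation: 3 × 2 + 0 = 6 π electrons → 4(1)+2, aromatic.
Anion: 3 × 2 + 2 = 8 π electrons → 4(2), antiaromatic.

The cation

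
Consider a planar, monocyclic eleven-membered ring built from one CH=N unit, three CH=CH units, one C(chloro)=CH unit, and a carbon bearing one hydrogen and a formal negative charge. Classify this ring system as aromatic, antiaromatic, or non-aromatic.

Antiaromatic

All ring atoms are sp² and supply a p orbital to the ring (every atom in a ring double bond is sp² and brings one electron to the p orbital; each sp² =N– keeps its lone pair in-plane and puts one electron into the π system; the carbanion's lone pair occupies the p orbital); the conjugation is uninterrupted.
Adding the contributions, 5 × 2 = 10 from the double-bond units + 2 from the CH(-) atom = 12.
A 4n π count (12, n = 3) in a planar conjugated ring means antiaromatic.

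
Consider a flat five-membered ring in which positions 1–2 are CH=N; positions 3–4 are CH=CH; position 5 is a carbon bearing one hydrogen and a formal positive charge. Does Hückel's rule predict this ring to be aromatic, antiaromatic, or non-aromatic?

Every ring atom contributes a p orbital perpendicular to the ring (the double-bond atoms are sp², each contributing one p electron; each =N– nitrogen is pyridine-type (lone pair in the sp² plane, one electron in the p orbital); the carbocation has an empty p orbital), so the π system is cyclic and fully conjugated.
π-electron count: 2 × 2 = 4 from the double-bond units + 0 from the CH(+) atom = 4.
With 4 = 4·1 π electrons, Hückel's rule classifies the planar ring as antiaromatic.

Antiaromatic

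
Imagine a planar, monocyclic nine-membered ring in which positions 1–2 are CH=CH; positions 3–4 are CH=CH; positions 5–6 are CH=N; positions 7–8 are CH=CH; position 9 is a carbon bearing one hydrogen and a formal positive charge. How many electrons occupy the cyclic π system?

All ring atoms are sp² and supply a p orbital to the ring (every atom in a ring double bond is sp² and brings one electron to the p orbital; each =N– nitrogen is pyridine-type (lone pair in the sp² plane, one electron in the p orbital); the carbocation has an empty p orbital); the conjugation is uninterrupted.
Counting π electrons: 4 × 2 = 8 from the double-bond units + 0 from the CH(+) atom = 8.

8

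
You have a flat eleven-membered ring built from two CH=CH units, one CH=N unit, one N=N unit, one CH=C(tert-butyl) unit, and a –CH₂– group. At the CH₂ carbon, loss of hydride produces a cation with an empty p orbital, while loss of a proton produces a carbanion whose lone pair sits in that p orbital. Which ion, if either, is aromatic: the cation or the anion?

The cation

Once that carbon is sp², every ring atom has a p orbital and both ions are fully conjugated.
Cation: 5 × 2 + 0 = 10 π electrons → 4(2)+2, aromatic.
Anion: 5 × 2 + 2 = 12 π electrons → 4(3), antiaromatic.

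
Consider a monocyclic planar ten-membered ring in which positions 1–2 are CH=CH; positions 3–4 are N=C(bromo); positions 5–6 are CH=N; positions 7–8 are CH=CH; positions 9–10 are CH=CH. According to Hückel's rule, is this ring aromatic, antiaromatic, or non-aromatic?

Aromatic

Every ring atom contributes a p orbital perpendicular to the ring (each doubly-bonded ring atom is sp² with one p-orbital electron; each sp² =N– keeps its lone pair in-plane and puts one electron into the π system), so the π system is cyclic and fully conjugated.
Adding the contributions, 5 × 2 = 10 from the 5 double-bond units.
10 = 4(2) + 2, which satisfies Hückel's 4n+2 rule.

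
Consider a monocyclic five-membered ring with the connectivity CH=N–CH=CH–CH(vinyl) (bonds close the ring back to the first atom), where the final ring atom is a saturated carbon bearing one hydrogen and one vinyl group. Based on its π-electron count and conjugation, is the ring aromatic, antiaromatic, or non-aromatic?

Non-aromatic

The CH(vinyl) position has four σ bonds — that saturated carbon is sp³ and has no p orbital in the ring π system — so the cyclic conjugation is interrupted.
Hückel's rule only applies to fully conjugated rings, so this one is simply non-aromatic.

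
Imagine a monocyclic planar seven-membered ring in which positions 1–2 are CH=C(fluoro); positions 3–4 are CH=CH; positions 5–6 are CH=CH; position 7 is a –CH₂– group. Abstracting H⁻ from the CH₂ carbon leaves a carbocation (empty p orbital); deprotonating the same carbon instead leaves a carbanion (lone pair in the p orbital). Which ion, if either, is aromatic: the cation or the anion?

The cation

In both ions every ring atom is sp² and contributes a p orbital, so both rings are fully conjugated.
Cation: 3 × 2 + 0 = 6 π electrons → 4(1)+2, aromatic.
Anion: 3 × 2 + 2 = 8 π electrons → 4(2), antiaromatic.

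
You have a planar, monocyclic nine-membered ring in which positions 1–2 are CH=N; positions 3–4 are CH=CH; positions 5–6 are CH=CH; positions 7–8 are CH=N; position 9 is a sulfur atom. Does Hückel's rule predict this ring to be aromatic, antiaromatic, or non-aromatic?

The p orbitals form a continuous loop: every atom in a ring double bond is sp² and brings one electron to the p orbital; each =N– nitrogen is pyridine-type (lone pair in the sp² plane, one electron in the p orbital); the sulfur donates one lone pair from its p orbital. The ring is fully conjugated.
π-electron count: 4 × 2 = 8 from the double-bond units + 2 from the S atom = 10.
10 = 4(2) + 2, which satisfies Hückel's 4n+2 rule.

Aromatic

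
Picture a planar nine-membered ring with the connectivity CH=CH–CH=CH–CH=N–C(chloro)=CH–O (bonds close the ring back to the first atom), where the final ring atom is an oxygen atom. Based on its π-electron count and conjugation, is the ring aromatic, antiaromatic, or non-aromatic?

The p orbitals form a continuous loop: every atom in a ring double bond is sp² and brings one electron to the p orbital; each sp² =N– keeps its lone pair in-plane and puts one electron into the π system; the oxygen donates one lone pair from its p orbital. The ring is fully conjugated.
π-electron count: 4 × 2 = 8 from the double-bond units + 2 from the O atom = 10.
Since 10 = 4·2 + 2, the ring meets the 4n+2 criterion.

Aromatic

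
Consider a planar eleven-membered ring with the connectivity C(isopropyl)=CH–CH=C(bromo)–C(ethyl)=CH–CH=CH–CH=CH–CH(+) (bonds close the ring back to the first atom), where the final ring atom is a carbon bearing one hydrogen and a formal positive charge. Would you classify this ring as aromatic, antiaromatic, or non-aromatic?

Aromatic

Every ring atom contributes a p orbital perpendicular to the ring (the double-bond atoms are sp², each contributing one p electron; the carbocation has an empty p orbital), so the π system is cyclic and fully conjugated.
Counting π electrons: 5 × 2 = 10 from the double-bond units + 0 from the CH(+) atom = 10.
10 = 4(2) + 2, which satisfies Hückel's 4n+2 rule.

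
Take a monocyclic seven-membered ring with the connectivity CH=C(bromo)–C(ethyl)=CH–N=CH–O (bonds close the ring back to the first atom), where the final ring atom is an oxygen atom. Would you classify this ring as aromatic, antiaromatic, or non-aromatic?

Every ring atom contributes a p orbital perpendicular to the ring (each doubly-bonded ring atom is sp² with one p-orbital electron; each sp² =N– keeps its lone pair in-plane and puts one electron into the π system; the oxygen donates one lone pair from its p orbital), so the π system is cyclic and fully conjugated.
Tallying contributions gives 3 × 2 = 6 from the double-bond units + 2 from the O atom = 8.
8 is a 4n count (n = 2), so the planar conjugated ring is antiaromatic.

Antiaromatic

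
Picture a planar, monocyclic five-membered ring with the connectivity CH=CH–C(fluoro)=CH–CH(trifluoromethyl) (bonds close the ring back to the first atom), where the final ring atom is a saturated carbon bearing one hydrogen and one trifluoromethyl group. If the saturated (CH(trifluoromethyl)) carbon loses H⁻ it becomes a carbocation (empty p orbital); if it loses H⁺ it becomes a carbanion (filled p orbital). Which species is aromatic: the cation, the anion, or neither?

The anion

In either ion the ring is fully conjugated: every atom, including the new sp² carbon, supplies a p orbital.
Cation: 2 × 2 + 0 = 4 π electrons → 4(1), antiaromatic.
Anion: 2 × 2 + 2 = 6 π electrons → 4(1)+2, aromatic.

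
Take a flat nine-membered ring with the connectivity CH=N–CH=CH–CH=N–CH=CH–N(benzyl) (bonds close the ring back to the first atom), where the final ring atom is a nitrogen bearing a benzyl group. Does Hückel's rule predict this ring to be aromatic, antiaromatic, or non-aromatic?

Aromatic

All ring atoms are sp² and supply a p orbital to the ring (each doubly-bonded ring atom is sp² with one p-orbital electron; each sp² =N– keeps its lone pair in-plane and puts one electron into the π system; the pyrrole-type nitrogen donates its lone pair from the p orbital); the conjugation is uninterrupted.
π-electron count: 4 × 2 = 8 from the double-bond units + 2 from the N(benzyl) atom = 10.
With 10 π electrons (n = 2), the Hückel 4n+2 condition holds.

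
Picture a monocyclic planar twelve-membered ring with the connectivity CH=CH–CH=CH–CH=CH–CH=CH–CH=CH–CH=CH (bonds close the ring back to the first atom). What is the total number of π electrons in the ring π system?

12

Check conjugation: each doubly-bonded ring atom is sp² with one p-orbital electron — every position has a p orbital, so the cyclic π system is continuous.
Adding the contributions, 6 × 2 = 12 from the 6 double-bond units.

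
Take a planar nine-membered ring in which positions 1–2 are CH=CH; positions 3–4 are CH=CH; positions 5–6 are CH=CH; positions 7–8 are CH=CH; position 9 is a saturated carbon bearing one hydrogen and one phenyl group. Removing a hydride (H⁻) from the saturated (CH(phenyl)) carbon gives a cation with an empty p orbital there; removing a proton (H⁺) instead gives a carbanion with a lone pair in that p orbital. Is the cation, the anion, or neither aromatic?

In either ion the ring is fully conjugated: every atom, including the new sp² carbon, supplies a p orbital.
Cation: 4 × 2 + 0 = 8 π electrons → 4(2), antiaromatic.
Anion: 4 × 2 + 2 = 10 π electrons → 4(2)+2, aromatic.

The anion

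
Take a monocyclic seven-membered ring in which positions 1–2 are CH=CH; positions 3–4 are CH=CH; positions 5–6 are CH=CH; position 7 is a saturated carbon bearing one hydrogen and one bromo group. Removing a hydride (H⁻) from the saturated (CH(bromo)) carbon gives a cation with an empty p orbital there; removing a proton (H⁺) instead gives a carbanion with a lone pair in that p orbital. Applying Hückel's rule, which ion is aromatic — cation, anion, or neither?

The cation

In either ion the ring is fully conjugated: every atom, including the new sp² carbon, supplies a p orbital.
Cation: 3 × 2 + 0 = 6 π electrons → 4(1)+2, aromatic.
Anion: 3 × 2 + 2 = 8 π electrons → 4(2), antiaromatic.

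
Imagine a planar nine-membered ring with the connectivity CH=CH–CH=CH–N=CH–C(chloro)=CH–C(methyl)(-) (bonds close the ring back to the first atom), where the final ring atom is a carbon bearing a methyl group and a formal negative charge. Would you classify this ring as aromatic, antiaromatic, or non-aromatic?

Aromatic

The p orbitals form a continuous loop: the double-bond atoms are sp², each contributing one p electron; each =N– nitrogen is pyridine-type (lone pair in the sp² plane, one electron in the p orbital); the carbanion's lone pair occupies the p orbital. The ring is fully conjugated.
Counting π electrons: 4 × 2 = 8 from the double-bond units + 2 from the C(methyl)(-) atom = 10.
That gives a 4n+2 count (10, n = 2).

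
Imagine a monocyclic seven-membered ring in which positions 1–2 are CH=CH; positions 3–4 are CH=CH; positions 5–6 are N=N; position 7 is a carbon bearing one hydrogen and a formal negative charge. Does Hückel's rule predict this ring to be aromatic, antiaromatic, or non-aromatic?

Antiaromatic

All ring atoms are sp² and supply a p orbital to the ring (the double-bond atoms are sp², each contributing one p electron; each sp² =N– keeps its lone pair in-plane and puts one electron into the π system; the carbanion's lone pair occupies the p orbital); the conjugation is uninterrupted.
Tallying contributions gives 3 × 2 = 6 from the double-bond units + 2 from the CH(-) atom = 8.
8 = 4(2); a planar, fully conjugated 4n system is antiaromatic.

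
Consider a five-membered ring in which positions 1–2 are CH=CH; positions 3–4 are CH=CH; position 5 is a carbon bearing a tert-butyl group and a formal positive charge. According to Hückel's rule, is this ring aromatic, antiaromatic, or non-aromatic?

Antiaromatic

Every ring atom contributes a p orbital perpendicular to the ring (each doubly-bonded ring atom is sp² with one p-orbital electron; the carbocation has an empty p orbital), so the π system is cyclic and fully conjugated.
Counting π electrons: 2 × 2 = 4 from the double-bond units + 0 from the C(tert-butyl)(+) atom = 4.
4 = 4(1); a planar, fully conjugated 4n system is antiaromatic.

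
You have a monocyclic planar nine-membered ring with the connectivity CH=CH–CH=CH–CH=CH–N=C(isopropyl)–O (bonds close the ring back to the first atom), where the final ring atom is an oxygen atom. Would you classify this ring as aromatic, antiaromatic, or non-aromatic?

Aromatic

The p orbitals form a continuous loop: the double-bond atoms are sp², each contributing one p electron; the doubly-bonded nitrogens are pyridine-type — their lone pairs lie in the ring plane, leaving one electron in the p orbital; the oxygen donates one lone pair from its p orbital. The ring is fully conjugated.
Adding the contributions, 4 × 2 = 8 from the double-bond units + 2 from the O atom = 10.
That gives a 4n+2 count (10, n = 2).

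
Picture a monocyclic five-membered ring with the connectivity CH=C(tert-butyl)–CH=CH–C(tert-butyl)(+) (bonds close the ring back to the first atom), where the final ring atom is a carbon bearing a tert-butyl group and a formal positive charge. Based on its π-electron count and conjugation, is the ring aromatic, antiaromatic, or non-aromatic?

The p orbitals form a continuous loop: each doubly-bonded ring atom is sp² with one p-orbital electron; the carbocation has an empty p orbital. The ring is fully conjugated.
Adding the contributions, 2 × 2 = 4 from the double-bond units + 0 from the C(tert-butyl)(+) atom = 4.
A 4n π count (4, n = 1) in a planar conjugated ring means antiaromatic.

Antiaromatic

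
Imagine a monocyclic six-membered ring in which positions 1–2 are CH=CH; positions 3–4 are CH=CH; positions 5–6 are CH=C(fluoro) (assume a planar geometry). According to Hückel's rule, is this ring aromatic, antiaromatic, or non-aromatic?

Every ring atom contributes a p orbital perpendicular to the ring (the double-bond atoms are sp², each contributing one p electron), so the π system is cyclic and fully conjugated.
Tallying contributions gives 3 × 2 = 6 from the 3 double-bond units.
6 = 4(1) + 2, which satisfies Hückel's 4n+2 rule.

Aromatic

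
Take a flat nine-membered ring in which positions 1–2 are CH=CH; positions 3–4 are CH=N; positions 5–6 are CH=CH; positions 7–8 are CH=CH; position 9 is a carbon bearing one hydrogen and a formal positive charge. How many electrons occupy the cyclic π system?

8

All ring atoms are sp² and supply a p orbital to the ring (every atom in a ring double bond is sp² and brings one electron to the p orbital; the doubly-bonded nitrogens are pyridine-type — their lone pairs lie in the ring plane, leaving one electron in the p orbital; the carbocation has an empty p orbital); the conjugation is uninterrupted.
π-electron count: 4 × 2 = 8 from the double-bond units + 0 from the CH(+) atom = 8.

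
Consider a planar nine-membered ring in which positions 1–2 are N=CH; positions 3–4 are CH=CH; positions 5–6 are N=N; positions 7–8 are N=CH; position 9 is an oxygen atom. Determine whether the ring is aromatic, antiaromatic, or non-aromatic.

Aromatic

Check conjugation: every atom in a ring double bond is sp² and brings one electron to the p orbital; each sp² =N– keeps its lone pair in-plane and puts one electron into the π system; the oxygen donates one lone pair from its p orbital — every position has a p orbital, so the cyclic π system is continuous.
Adding the contributions, 4 × 2 = 8 from the double-bond units + 2 from the O atom = 10.
10 = 4(2) + 2, which satisfies Hückel's 4n+2 rule.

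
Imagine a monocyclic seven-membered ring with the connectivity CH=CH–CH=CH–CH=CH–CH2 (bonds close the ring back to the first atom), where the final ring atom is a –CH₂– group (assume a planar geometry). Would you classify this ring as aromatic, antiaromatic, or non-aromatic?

The CH2 position has four σ bonds — the tetrahedral CH₂ carbon is sp³ and has no p orbital in the ring π system — so the cyclic conjugation is interrupted.
A ring that is not fully conjugated cannot be aromatic or antiaromatic regardless of its π-electron count.

Non-aromatic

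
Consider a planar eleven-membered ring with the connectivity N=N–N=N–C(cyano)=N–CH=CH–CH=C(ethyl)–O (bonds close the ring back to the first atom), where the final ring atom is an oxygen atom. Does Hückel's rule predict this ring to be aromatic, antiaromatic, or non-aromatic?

Antiaromatic

The p orbitals form a continuous loop: each doubly-bonded ring atom is sp² with one p-orbital electron; the doubly-bonded nitrogens are pyridine-type — their lone pairs lie in the ring plane, leaving one electron in the p orbital; the oxygen donates one lone pair from its p orbital. The ring is fully conjugated.
Counting π electrons: 5 × 2 = 10 from the double-bond units + 2 from the O atom = 12.
12 = 4(3); a planar, fully conjugated 4n system is antiaromatic.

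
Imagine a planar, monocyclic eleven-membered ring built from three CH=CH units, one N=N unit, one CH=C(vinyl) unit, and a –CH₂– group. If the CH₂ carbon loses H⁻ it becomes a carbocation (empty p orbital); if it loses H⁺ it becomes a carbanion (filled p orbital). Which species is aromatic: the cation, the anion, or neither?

The cation

In both ions every ring atom is sp² and contributes a p orbital, so both rings are fully conjugated.
Cation: 5 × 2 + 0 = 10 π electrons → 4(2)+2, aromatic.
Anion: 5 × 2 + 2 = 12 π electrons → 4(3), antiaromatic.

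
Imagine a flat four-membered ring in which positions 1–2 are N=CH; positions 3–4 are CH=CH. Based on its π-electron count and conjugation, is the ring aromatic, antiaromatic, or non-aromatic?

Check conjugation: each doubly-bonded ring atom is sp² with one p-orbital electron; each sp² =N– keeps its lone pair in-plane and puts one electron into the π system — every position has a p orbital, so the cyclic π system is continuous.
Adding the contributions, 2 × 2 = 4 from the 2 double-bond units.
4 is a 4n count (n = 1), so the planar conjugated ring is antiaromatic.

Antiaromatic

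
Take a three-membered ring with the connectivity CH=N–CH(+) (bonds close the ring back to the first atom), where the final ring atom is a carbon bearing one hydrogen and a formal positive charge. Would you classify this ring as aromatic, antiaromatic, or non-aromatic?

All ring atoms are sp² and supply a p orbital to the ring (every atom in a ring double bond is sp² and brings one electron to the p orbital; each =N– nitrogen is pyridine-type (lone pair in the sp² plane, one electron in the p orbital); the carbocation has an empty p orbital); the conjugation is uninterrupted.
Adding the contributions, 1 × 2 = 2 from the double-bond unit + 0 from the CH(+) atom = 2.
With 2 π electrons (n = 0), the Hückel 4n+2 condition holds.

Aromatic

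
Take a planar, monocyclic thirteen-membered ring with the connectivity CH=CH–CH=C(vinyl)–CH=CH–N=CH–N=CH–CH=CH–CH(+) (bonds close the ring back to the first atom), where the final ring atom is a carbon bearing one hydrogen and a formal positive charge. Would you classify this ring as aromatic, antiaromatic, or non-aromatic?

Every ring atom contributes a p orbital perpendicular to the ring (every atom in a ring double bond is sp² and brings one electron to the p orbital; each sp² =N– keeps its lone pair in-plane and puts one electron into the π system; the carbocation has an empty p orbital), so the π system is cyclic and fully conjugated.
Adding the contributions, 6 × 2 = 12 from the double-bond units + 0 from the CH(+) atom = 12.
12 is a 4n count (n = 3), so the planar conjugated ring is antiaromatic.

Antiaromatic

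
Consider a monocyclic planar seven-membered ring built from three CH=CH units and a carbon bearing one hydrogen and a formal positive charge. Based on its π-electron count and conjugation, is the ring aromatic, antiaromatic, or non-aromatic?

Aromatic

The p orbitals form a continuous loop: every atom in a ring double bond is sp² and brings one electron to the p orbital; the carbocation has an empty p orbital. The ring is fully conjugated.
Tallying contributions gives 3 × 2 = 6 from the double-bond units + 0 from the CH(+) atom = 6.
6 = 4(1) + 2, which satisfies Hückel's 4n+2 rule.
This is the tropylium cation.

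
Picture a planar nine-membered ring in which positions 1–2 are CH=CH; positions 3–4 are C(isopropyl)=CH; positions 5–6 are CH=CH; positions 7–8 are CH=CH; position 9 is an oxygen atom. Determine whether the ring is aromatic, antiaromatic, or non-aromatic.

Check conjugation: each doubly-bonded ring atom is sp² with one p-orbital electron; the oxygen donates one lone pair from its p orbital — every position has a p orbital, so the cyclic π system is continuous.
Tallying contributions gives 4 × 2 = 8 from the double-bond units + 2 from the O atom = 10.
10 = 4(2) + 2, which satisfies Hückel's 4n+2 rule.

Aromatic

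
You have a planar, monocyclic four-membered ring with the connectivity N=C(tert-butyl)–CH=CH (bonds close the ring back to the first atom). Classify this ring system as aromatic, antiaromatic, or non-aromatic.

All ring atoms are sp² and supply a p orbital to the ring (the double-bond atoms are sp², each contributing one p electron; each =N– nitrogen is pyridine-type (lone pair in the sp² plane, one electron in the p orbital)); the conjugation is uninterrupted.
Adding the contributions, 2 × 2 = 4 from the 2 double-bond units.
With 4 = 4·1 π electrons, Hückel's rule classifies the planar ring as antiaromatic.

Antiaromatic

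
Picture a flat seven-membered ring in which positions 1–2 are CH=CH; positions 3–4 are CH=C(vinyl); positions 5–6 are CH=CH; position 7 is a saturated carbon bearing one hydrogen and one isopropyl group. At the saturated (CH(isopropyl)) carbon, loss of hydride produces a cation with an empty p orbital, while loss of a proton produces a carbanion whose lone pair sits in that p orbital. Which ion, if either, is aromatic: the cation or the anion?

The cation

In both ions every ring atom is sp² and contributes a p orbital, so both rings are fully conjugated.
Cation: 3 × 2 + 0 = 6 π electrons → 4(1)+2, aromatic.
Anion: 3 × 2 + 2 = 8 π electrons → 4(2), antiaromatic.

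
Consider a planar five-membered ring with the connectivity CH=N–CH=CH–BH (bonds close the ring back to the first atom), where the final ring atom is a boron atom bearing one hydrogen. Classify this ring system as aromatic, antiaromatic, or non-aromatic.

Check conjugation: the double-bond atoms are sp², each contributing one p electron; the doubly-bonded nitrogens are pyridine-type — their lone pairs lie in the ring plane, leaving one electron in the p orbital; the boron has an empty p orbital — every position has a p orbital, so the cyclic π system is continuous.
π-electron count: 2 × 2 = 4 from the double-bond units + 0 from the BH atom = 4.
4 = 4(1); a planar, fully conjugated 4n system is antiaromatic.

Antiaromatic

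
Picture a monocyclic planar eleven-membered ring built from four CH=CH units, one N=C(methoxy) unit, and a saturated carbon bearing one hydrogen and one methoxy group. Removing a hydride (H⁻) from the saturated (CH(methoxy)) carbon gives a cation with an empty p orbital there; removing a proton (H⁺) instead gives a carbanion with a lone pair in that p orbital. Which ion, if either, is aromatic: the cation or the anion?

The cation

In both ions every ring atom is sp² and contributes a p orbital, so both rings are fully conjugated.
Cation: 5 × 2 + 0 = 10 π electrons → 4(2)+2, aromatic.
Anion: 5 × 2 + 2 = 12 π electrons → 4(3), antiaromatic.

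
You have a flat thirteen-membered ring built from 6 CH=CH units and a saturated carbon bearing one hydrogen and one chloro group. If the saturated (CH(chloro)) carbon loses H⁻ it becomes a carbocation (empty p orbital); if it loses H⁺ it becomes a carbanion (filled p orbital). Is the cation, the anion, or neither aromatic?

The anion

Once that carbon is sp², every ring atom has a p orbital and both ions are fully conjugated.
Cation: 6 × 2 + 0 = 12 π electrons → 4(3), antiaromatic.
Anion: 6 × 2 + 2 = 14 π electrons → 4(3)+2, aromatic.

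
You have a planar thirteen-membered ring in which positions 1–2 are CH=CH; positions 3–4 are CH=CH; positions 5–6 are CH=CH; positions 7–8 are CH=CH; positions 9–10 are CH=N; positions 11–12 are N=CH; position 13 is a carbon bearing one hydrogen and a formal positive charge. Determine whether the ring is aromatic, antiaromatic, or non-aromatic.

Antiaromatic

Check conjugation: every atom in a ring double bond is sp² and brings one electron to the p orbital; each sp² =N– keeps its lone pair in-plane and puts one electron into the π system; the carbocation has an empty p orbital — every position has a p orbital, so the cyclic π system is continuous.
π-electron count: 6 × 2 = 12 from the double-bond units + 0 from the CH(+) atom = 12.
12 = 4(3); a planar, fully conjugated 4n system is antiaromatic.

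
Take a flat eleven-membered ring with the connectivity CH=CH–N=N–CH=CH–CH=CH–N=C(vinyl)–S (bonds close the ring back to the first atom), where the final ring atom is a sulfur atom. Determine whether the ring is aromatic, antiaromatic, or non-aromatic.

Antiaromatic

All ring atoms are sp² and supply a p orbital to the ring (every atom in a ring double bond is sp² and brings one electron to the p orbital; each =N– nitrogen is pyridine-type (lone pair in the sp² plane, one electron in the p orbital); the sulfur donates one lone pair from its p orbital); the conjugation is uninterrupted.
Tallying contributions gives 5 × 2 = 10 from the double-bond units + 2 from the S atom = 12.
With 12 = 4·3 π electrons, Hückel's rule classifies the planar ring as antiaromatic.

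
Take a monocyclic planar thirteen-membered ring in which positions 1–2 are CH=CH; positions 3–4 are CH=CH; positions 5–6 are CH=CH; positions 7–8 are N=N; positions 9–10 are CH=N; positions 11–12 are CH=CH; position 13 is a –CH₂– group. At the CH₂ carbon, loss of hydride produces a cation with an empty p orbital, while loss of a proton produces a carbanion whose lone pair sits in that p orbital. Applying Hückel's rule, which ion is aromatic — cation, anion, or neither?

In either ion the ring is fully conjugated: every atom, including the new sp² carbon, supplies a p orbital.
Cation: 6 × 2 + 0 = 12 π electrons → 4(3), antiaromatic.
Anion: 6 × 2 + 2 = 14 π electrons → 4(3)+2, aromatic.

The anion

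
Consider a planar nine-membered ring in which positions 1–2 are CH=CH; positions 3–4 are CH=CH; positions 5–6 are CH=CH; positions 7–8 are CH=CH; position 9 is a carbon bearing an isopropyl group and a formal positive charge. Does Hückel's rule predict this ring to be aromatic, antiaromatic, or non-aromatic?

Antiaromatic

Every ring atom contributes a p orbital perpendicular to the ring (the double-bond atoms are sp², each contributing one p electron; the carbocation has an empty p orbital), so the π system is cyclic and fully conjugated.
π-electron count: 4 × 2 = 8 from the double-bond units + 0 from the C(isopropyl)(+) atom = 8.
8 = 4(2); a planar, fully conjugated 4n system is antiaromatic.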